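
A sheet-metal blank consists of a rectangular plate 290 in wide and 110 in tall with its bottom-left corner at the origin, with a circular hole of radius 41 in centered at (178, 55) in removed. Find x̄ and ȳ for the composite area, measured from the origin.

x̄ = 138.45 in, ȳ = 55.00 in

plate: A = 290 × 110 = 31900.00, centroid at (145.00, 55.00).
hole: A = −π·41² = -5281.02, centroid at (178.00, 55.00).
ΣA = 26618.98 in²
ΣAx̄ = (31900.00)(145.00) + (-5281.02)(178.00) = 3685478.93 in³
ΣAȳ = (31900.00)(55.00) + (-5281.02)(55.00) = 1464044.05 in³
x̄ = 3685478.93 / 26618.98 = 138.45 in
ȳ = 1464044.05 / 26618.98 = 55.00 in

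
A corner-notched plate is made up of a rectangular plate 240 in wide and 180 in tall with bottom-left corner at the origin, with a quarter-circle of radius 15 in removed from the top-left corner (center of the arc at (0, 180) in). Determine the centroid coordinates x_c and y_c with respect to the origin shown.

x_c = 120.47 in, y_c = 89.66 in

Part | A | x̄ᵢ | ȳᵢ | A·x̄ᵢ | A·ȳᵢ
plate | 43200.00 | 120.00 | 90.00 | 5184000.00 | 3888000.00
removed quarter-circle | -176.71 | 6.37 | 173.63 | -1125.00 | -30683.63
Σ | 43023.29 |  |  | 5182875.00 | 3857316.37
x_c = 5182875.00 / 43023.29 = 120.47 in
y_c = 3857316.37 / 43023.29 = 89.66 in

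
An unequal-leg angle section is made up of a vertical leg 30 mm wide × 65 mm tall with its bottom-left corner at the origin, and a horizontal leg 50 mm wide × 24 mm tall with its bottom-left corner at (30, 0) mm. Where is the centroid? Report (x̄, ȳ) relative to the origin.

vertical leg: A = 30 × 65 = 1950.00, centroid at (15.00, 32.50).
horizontal leg: A = 50 × 24 = 1200.00, centroid at (55.00, 12.00).
ΣA = 3150.00 mm²
ΣAx̄ = (1950.00)(15.00) + (1200.00)(55.00) = 95250.00 mm³
ΣAȳ = (1950.00)(32.50) + (1200.00)(12.00) = 77775.00 mm³
x̄ = 95250.00 / 3150.00 = 30.24 mm
ȳ = 77775.00 / 3150.00 = 24.69 mm

x̄ = 30.24 mm, ȳ = 24.69 mm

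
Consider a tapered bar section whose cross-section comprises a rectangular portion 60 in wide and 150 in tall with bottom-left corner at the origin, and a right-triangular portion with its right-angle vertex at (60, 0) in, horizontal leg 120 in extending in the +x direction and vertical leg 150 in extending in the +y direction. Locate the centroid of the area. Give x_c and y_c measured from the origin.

rectangular portion: A = 60 × 150 = 9000.00, centroid at (30.00, 75.00).
triangular portion: A = ½·120·150 = 9000.00, centroid at (100.00, 50.00).
ΣA = 18000.00 in²
ΣAx_c = (9000.00)(30.00) + (9000.00)(100.00) = 1170000.00 in³
ΣAy_c = (9000.00)(75.00) + (9000.00)(50.00) = 1125000.00 in³
x_c = 1170000.00 / 18000.00 = 65.00 in
y_c = 1125000.00 / 18000.00 = 62.50 in

x_c = 65.00 in, y_c = 62.50 in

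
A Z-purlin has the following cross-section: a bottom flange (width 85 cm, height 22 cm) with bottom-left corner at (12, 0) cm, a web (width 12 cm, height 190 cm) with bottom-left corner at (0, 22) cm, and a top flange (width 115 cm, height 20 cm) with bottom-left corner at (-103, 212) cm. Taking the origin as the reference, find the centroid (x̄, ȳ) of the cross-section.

x̄ = 1.70 cm, ȳ = 123.71 cm

bottom flange: A = 85 × 22 = 1870.00, centroid at (54.50, 11.00).
web: A = 12 × 190 = 2280.00, centroid at (6.00, 117.00).
top flange: A = 115 × 20 = 2300.00, centroid at (-45.50, 222.00).
ΣA = 6450.00 cm², ΣAx̄ = 10945.00 cm³, ΣAȳ = 797930.00 cm³.
x̄ = 10945.00/6450.00 = 1.70 cm; ȳ = 797930.00/6450.00 = 123.71 cm.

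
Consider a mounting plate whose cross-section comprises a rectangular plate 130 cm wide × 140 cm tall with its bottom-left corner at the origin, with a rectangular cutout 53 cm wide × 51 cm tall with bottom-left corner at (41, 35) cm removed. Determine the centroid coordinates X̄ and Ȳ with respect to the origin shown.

X̄ = 64.56 cm, Ȳ = 71.66 cm

Part | A | x̄ᵢ | ȳᵢ | A·x̄ᵢ | A·ȳᵢ
plate | 18200.00 | 65.00 | 70.00 | 1183000.00 | 1274000.00
hole | -2703.00 | 67.50 | 60.50 | -182452.50 | -163531.50
Σ | 15497.00 |  |  | 1000547.50 | 1110468.50
X̄ = 1000547.50 / 15497.00 = 64.56 cm
Ȳ = 1110468.50 / 15497.00 = 71.66 cm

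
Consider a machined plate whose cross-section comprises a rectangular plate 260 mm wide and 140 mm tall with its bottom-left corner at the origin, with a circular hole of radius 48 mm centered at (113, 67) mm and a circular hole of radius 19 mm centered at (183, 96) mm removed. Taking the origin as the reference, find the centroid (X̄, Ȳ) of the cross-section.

Part | A | x̄ᵢ | ȳᵢ | A·x̄ᵢ | A·ȳᵢ
plate | 36400.00 | 130.00 | 70.00 | 4732000.00 | 2548000.00
hole 1 | -7238.23 | 113.00 | 67.00 | -817919.93 | -484961.37
hole 2 | -1134.11 | 183.00 | 96.00 | -207543.04 | -108875.04
Σ | 28027.66 |  |  | 3706537.03 | 1954163.59
X̄ = 3706537.03 / 28027.66 = 132.25 mm
Ȳ = 1954163.59 / 28027.66 = 69.72 mm

X̄ = 132.25 mm, Ȳ = 69.72 mm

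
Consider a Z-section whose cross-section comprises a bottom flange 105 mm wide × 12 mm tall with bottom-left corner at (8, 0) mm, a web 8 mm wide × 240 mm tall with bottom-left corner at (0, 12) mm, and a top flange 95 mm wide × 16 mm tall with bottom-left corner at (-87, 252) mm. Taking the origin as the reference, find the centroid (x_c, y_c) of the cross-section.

bottom flange: A = 105 × 12 = 1260.00, centroid at (60.50, 6.00).
web: A = 8 × 240 = 1920.00, centroid at (4.00, 132.00).
top flange: A = 95 × 16 = 1520.00, centroid at (-39.50, 260.00).
ΣA = 4700.00 mm², ΣAx_c = 23870.00 mm³, ΣAy_c = 656200.00 mm³.
x_c = 23870.00/4700.00 = 5.08 mm; y_c = 656200.00/4700.00 = 139.62 mm.

x_c = 5.08 mm, y_c = 139.62 mm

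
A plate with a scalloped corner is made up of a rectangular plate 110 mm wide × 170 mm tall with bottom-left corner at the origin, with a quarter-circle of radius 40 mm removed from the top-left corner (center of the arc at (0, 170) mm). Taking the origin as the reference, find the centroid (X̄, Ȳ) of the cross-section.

plate: A = 110 × 170 = 18700.00, centroid at (55.00, 85.00).
removed quarter-circle: A = −¼π·40² = -1256.64, centroid at (16.98, 153.02).
ΣA = 17443.36 mm², ΣAX̄ = 1007166.67 mm³, ΣAȲ = 1397205.03 mm³.
X̄ = 1007166.67/17443.36 = 57.74 mm; Ȳ = 1397205.03/17443.36 = 80.10 mm.

X̄ = 57.74 mm, Ȳ = 80.10 mm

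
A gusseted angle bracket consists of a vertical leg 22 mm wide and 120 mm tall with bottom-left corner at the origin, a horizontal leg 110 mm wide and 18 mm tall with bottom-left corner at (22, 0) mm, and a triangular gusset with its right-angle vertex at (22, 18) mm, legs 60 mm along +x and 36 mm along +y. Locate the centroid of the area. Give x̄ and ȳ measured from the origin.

x̄ = 39.80 mm, ȳ = 36.60 mm

Part | A | x̄ᵢ | ȳᵢ | A·x̄ᵢ | A·ȳᵢ
vertical leg | 2640.00 | 11.00 | 60.00 | 29040.00 | 158400.00
horizontal leg | 1980.00 | 77.00 | 9.00 | 152460.00 | 17820.00
gusset | 1080.00 | 42.00 | 30.00 | 45360.00 | 32400.00
Σ | 5700.00 |  |  | 226860.00 | 208620.00
x̄ = 226860.00 / 5700.00 = 39.80 mm
ȳ = 208620.00 / 5700.00 = 36.60 mm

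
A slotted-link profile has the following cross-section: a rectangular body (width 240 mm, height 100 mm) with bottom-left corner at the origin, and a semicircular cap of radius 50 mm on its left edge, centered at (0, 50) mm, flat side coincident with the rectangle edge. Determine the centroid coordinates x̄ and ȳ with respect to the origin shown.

x̄ = 100.14 mm, ȳ = 50.00 mm

Part | A | x̄ᵢ | ȳᵢ | A·x̄ᵢ | A·ȳᵢ
rectangular body | 24000.00 | 120.00 | 50.00 | 2880000.00 | 1200000.00
semicircular end | 3926.99 | -21.22 | 50.00 | -83333.33 | 196349.54
Σ | 27926.99 |  |  | 2796666.67 | 1396349.54
x̄ = 2796666.67 / 27926.99 = 100.14 mm
ȳ = 1396349.54 / 27926.99 = 50.00 mm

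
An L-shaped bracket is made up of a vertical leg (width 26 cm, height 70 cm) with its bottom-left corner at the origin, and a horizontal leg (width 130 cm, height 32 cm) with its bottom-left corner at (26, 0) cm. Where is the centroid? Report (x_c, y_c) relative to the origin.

vertical leg: A = 26 × 70 = 1820.00, centroid at (13.00, 35.00).
horizontal leg: A = 130 × 32 = 4160.00, centroid at (91.00, 16.00).
ΣA = 5980.00 cm², ΣAx_c = 402220.00 cm³, ΣAy_c = 130260.00 cm³.
x_c = 402220.00/5980.00 = 67.26 cm; y_c = 130260.00/5980.00 = 21.78 cm.

x_c = 67.26 cm, y_c = 21.78 cm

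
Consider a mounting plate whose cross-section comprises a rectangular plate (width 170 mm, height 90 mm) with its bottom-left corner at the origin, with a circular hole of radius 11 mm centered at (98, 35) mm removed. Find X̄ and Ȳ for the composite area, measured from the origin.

X̄ = 84.67 mm, Ȳ = 45.25 mm

plate: A = 170 × 90 = 15300.00, centroid at (85.00, 45.00).
hole: A = −π·11² = -380.13, centroid at (98.00, 35.00).
ΣA = 14919.87 mm²
ΣAX̄ = (15300.00)(85.00) + (-380.13)(98.00) = 1263246.99 mm³
ΣAȲ = (15300.00)(45.00) + (-380.13)(35.00) = 675195.36 mm³
X̄ = 1263246.99 / 14919.87 = 84.67 mm
Ȳ = 675195.36 / 14919.87 = 45.25 mm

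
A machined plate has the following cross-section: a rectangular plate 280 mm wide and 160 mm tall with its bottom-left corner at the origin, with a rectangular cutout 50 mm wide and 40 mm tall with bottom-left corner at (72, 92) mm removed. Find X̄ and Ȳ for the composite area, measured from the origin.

plate: A = 280 × 160 = 44800.00, centroid at (140.00, 80.00).
hole: A = −(50 × 40) = -2000.00, centroid at (97.00, 112.00).
ΣA = 42800.00 mm²
ΣAX̄ = (44800.00)(140.00) + (-2000.00)(97.00) = 6078000.00 mm³
ΣAȲ = (44800.00)(80.00) + (-2000.00)(112.00) = 3360000.00 mm³
X̄ = 6078000.00 / 42800.00 = 142.01 mm
Ȳ = 3360000.00 / 42800.00 = 78.50 mm

X̄ = 142.01 mm, Ȳ = 78.50 mm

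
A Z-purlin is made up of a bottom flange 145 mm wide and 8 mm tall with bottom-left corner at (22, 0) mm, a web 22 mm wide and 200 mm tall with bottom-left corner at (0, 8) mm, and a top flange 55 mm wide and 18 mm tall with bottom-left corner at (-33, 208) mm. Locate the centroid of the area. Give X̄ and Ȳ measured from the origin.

X̄ = 23.29 mm, Ȳ = 106.06 mm

bottom flange: A = 145 × 8 = 1160.00, centroid at (94.50, 4.00).
web: A = 22 × 200 = 4400.00, centroid at (11.00, 108.00).
top flange: A = 55 × 18 = 990.00, centroid at (-5.50, 217.00).
ΣA = 6550.00 mm²
ΣAX̄ = (1160.00)(94.50) + (4400.00)(11.00) + (990.00)(-5.50) = 152575.00 mm³
ΣAȲ = (1160.00)(4.00) + (4400.00)(108.00) + (990.00)(217.00) = 694670.00 mm³
X̄ = 152575.00 / 6550.00 = 23.29 mm
Ȳ = 694670.00 / 6550.00 = 106.06 mm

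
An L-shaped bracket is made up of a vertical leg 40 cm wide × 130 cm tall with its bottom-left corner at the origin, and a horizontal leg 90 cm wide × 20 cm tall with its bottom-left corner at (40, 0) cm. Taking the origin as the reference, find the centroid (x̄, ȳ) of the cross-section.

x̄ = 36.71 cm, ȳ = 50.86 cm

Part | A | x̄ᵢ | ȳᵢ | A·x̄ᵢ | A·ȳᵢ
vertical leg | 5200.00 | 20.00 | 65.00 | 104000.00 | 338000.00
horizontal leg | 1800.00 | 85.00 | 10.00 | 153000.00 | 18000.00
Σ | 7000.00 |  |  | 257000.00 | 356000.00
x̄ = 257000.00 / 7000.00 = 36.71 cm
ȳ = 356000.00 / 7000.00 = 50.86 cm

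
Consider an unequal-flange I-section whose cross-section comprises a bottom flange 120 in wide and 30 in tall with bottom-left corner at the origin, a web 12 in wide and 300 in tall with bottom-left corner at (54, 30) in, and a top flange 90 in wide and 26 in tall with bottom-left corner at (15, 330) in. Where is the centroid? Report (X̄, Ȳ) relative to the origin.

bottom flange: A = 120 × 30 = 3600.00, centroid at (60.00, 15.00).
web: A = 12 × 300 = 3600.00, centroid at (60.00, 180.00).
top flange: A = 90 × 26 = 2340.00, centroid at (60.00, 343.00).
ΣA = 9540.00 in², ΣAX̄ = 572400.00 in³, ΣAȲ = 1504620.00 in³.
X̄ = 572400.00/9540.00 = 60.00 in; Ȳ = 1504620.00/9540.00 = 157.72 in.

X̄ = 60.00 in, Ȳ = 157.72 in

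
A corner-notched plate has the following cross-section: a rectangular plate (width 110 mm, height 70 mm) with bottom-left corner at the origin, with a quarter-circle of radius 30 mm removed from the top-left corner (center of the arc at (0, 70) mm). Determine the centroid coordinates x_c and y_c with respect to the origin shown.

x_c = 59.27 mm, y_c = 32.75 mm

plate: A = 110 × 70 = 7700.00, centroid at (55.00, 35.00).
removed quarter-circle: A = −¼π·30² = -706.86, centroid at (12.73, 57.27).
ΣA = 6993.14 mm²
ΣAx_c = (7700.00)(55.00) + (-706.86)(12.73) = 414500.00 mm³
ΣAy_c = (7700.00)(35.00) + (-706.86)(57.27) = 229019.92 mm³
x_c = 414500.00 / 6993.14 = 59.27 mm
y_c = 229019.92 / 6993.14 = 32.75 mm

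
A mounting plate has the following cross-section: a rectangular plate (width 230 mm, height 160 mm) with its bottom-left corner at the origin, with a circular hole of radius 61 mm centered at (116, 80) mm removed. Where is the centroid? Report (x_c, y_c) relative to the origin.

Part | A | x̄ᵢ | ȳᵢ | A·x̄ᵢ | A·ȳᵢ
plate | 36800.00 | 115.00 | 80.00 | 4232000.00 | 2944000.00
hole | -11689.87 | 116.00 | 80.00 | -1356024.49 | -935189.30
Σ | 25110.13 |  |  | 2875975.51 | 2008810.70
x_c = 2875975.51 / 25110.13 = 114.53 mm
y_c = 2008810.70 / 25110.13 = 80.00 mm

x_c = 114.53 mm, y_c = 80.00 mm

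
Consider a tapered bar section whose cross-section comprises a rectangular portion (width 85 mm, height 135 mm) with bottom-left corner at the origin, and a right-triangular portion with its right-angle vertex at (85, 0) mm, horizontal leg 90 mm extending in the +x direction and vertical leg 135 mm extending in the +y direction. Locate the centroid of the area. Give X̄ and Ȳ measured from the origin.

rectangular portion: A = 85 × 135 = 11475.00, centroid at (42.50, 67.50).
triangular portion: A = ½·90·135 = 6075.00, centroid at (115.00, 45.00).
ΣA = 17550.00 mm²
ΣAX̄ = (11475.00)(42.50) + (6075.00)(115.00) = 1186312.50 mm³
ΣAȲ = (11475.00)(67.50) + (6075.00)(45.00) = 1047937.50 mm³
X̄ = 1186312.50 / 17550.00 = 67.60 mm
Ȳ = 1047937.50 / 17550.00 = 59.71 mm

X̄ = 67.60 mm, Ȳ = 59.71 mm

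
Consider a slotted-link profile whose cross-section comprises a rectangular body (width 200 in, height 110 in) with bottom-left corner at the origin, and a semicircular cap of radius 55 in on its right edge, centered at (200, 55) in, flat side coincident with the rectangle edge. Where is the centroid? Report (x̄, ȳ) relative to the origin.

rectangular body: A = 200 × 110 = 22000.00, centroid at (100.00, 55.00).
semicircular end: A = ½π·55² = 4751.66, centroid at (223.34, 55.00).
ΣA = 26751.66 in²
ΣAx̄ = (22000.00)(100.00) + (4751.66)(223.34) = 3261248.44 in³
ΣAȳ = (22000.00)(55.00) + (4751.66)(55.00) = 1471341.24 in³
x̄ = 3261248.44 / 26751.66 = 121.91 in
ȳ = 1471341.24 / 26751.66 = 55.00 in

x̄ = 121.91 in, ȳ = 55.00 in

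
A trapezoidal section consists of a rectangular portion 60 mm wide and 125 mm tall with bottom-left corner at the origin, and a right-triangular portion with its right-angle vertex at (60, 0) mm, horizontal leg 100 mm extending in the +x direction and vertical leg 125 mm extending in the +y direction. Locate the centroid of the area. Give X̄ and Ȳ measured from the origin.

Part | A | x̄ᵢ | ȳᵢ | A·x̄ᵢ | A·ȳᵢ
rectangular portion | 7500.00 | 30.00 | 62.50 | 225000.00 | 468750.00
triangular portion | 6250.00 | 93.33 | 41.67 | 583333.33 | 260416.67
Σ | 13750.00 |  |  | 808333.33 | 729166.67
X̄ = 808333.33 / 13750.00 = 58.79 mm
Ȳ = 729166.67 / 13750.00 = 53.03 mm

X̄ = 58.79 mm, Ȳ = 53.03 mm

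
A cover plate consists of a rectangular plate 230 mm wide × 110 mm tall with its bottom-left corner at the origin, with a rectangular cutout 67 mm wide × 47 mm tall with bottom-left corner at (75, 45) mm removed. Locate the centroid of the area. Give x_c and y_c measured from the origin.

x_c = 115.92 mm, y_c = 53.08 mm

plate: A = 230 × 110 = 25300.00, centroid at (115.00, 55.00).
hole: A = −(67 × 47) = -3149.00, centroid at (108.50, 68.50).
ΣA = 22151.00 mm², ΣAx_c = 2567833.50 mm³, ΣAy_c = 1175793.50 mm³.
x_c = 2567833.50/22151.00 = 115.92 mm; y_c = 1175793.50/22151.00 = 53.08 mm.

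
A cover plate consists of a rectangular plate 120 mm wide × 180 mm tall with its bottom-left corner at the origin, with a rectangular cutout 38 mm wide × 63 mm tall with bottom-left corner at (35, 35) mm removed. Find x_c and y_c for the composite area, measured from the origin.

x_c = 60.75 mm, y_c = 92.93 mm

Part | A | x̄ᵢ | ȳᵢ | A·x̄ᵢ | A·ȳᵢ
plate | 21600.00 | 60.00 | 90.00 | 1296000.00 | 1944000.00
hole | -2394.00 | 54.00 | 66.50 | -129276.00 | -159201.00
Σ | 19206.00 |  |  | 1166724.00 | 1784799.00
x_c = 1166724.00 / 19206.00 = 60.75 mm
y_c = 1784799.00 / 19206.00 = 92.93 mm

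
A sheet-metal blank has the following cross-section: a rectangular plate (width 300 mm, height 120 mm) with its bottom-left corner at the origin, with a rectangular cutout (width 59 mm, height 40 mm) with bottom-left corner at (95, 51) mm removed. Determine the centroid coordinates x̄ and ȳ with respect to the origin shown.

x̄ = 151.79 mm, ȳ = 59.23 mm

plate: A = 300 × 120 = 36000.00, centroid at (150.00, 60.00).
hole: A = −(59 × 40) = -2360.00, centroid at (124.50, 71.00).
ΣA = 33640.00 mm²
ΣAx̄ = (36000.00)(150.00) + (-2360.00)(124.50) = 5106180.00 mm³
ΣAȳ = (36000.00)(60.00) + (-2360.00)(71.00) = 1992440.00 mm³
x̄ = 5106180.00 / 33640.00 = 151.79 mm
ȳ = 1992440.00 / 33640.00 = 59.23 mm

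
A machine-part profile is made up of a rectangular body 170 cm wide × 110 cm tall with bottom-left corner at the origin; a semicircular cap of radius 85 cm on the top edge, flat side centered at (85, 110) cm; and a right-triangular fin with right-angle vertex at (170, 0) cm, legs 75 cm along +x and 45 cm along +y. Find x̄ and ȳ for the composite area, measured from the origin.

rectangular body: A = 170 × 110 = 18700.00, centroid at (85.00, 55.00).
semicircular top: A = ½π·85² = 11349.00, centroid at (85.00, 146.08).
triangular fin: A = ½·75·45 = 1687.50, centroid at (195.00, 15.00).
ΣA = 31736.50 cm², ΣAx̄ = 2883227.79 cm³, ΣAȳ = 2711619.55 cm³.
x̄ = 2883227.79/31736.50 = 90.85 cm; ȳ = 2711619.55/31736.50 = 85.44 cm.

x̄ = 90.85 cm, ȳ = 85.44 cm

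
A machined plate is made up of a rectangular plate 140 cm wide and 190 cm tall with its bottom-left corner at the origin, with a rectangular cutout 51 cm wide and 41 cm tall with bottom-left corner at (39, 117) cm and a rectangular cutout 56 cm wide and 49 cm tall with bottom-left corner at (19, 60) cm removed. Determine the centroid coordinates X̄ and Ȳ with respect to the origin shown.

plate: A = 140 × 190 = 26600.00, centroid at (70.00, 95.00).
hole 1: A = −(51 × 41) = -2091.00, centroid at (64.50, 137.50).
hole 2: A = −(56 × 49) = -2744.00, centroid at (47.00, 84.50).
ΣA = 21765.00 cm², ΣAX̄ = 1598162.50 cm³, ΣAȲ = 2007619.50 cm³.
X̄ = 1598162.50/21765.00 = 73.43 cm; Ȳ = 2007619.50/21765.00 = 92.24 cm.

X̄ = 73.43 cm, Ȳ = 92.24 cm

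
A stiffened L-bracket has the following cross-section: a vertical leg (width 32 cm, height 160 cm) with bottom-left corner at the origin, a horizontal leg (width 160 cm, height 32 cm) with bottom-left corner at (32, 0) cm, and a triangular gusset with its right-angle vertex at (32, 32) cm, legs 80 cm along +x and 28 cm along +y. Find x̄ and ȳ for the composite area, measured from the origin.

vertical leg: A = 32 × 160 = 5120.00, centroid at (16.00, 80.00).
horizontal leg: A = 160 × 32 = 5120.00, centroid at (112.00, 16.00).
gusset: A = ½·80·28 = 1120.00, centroid at (58.67, 41.33).
ΣA = 11360.00 cm², ΣAx̄ = 721066.67 cm³, ΣAȳ = 537813.33 cm³.
x̄ = 721066.67/11360.00 = 63.47 cm; ȳ = 537813.33/11360.00 = 47.34 cm.

x̄ = 63.47 cm, ȳ = 47.34 cm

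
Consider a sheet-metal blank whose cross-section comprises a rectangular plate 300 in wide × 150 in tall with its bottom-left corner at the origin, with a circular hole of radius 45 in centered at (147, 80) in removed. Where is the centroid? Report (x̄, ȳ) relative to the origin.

x̄ = 150.49 in, ȳ = 74.18 in

Part | A | x̄ᵢ | ȳᵢ | A·x̄ᵢ | A·ȳᵢ
plate | 45000.00 | 150.00 | 75.00 | 6750000.00 | 3375000.00
hole | -6361.73 | 147.00 | 80.00 | -935173.59 | -508938.01
Σ | 38638.27 |  |  | 5814826.41 | 2866061.99
x̄ = 5814826.41 / 38638.27 = 150.49 in
ȳ = 2866061.99 / 38638.27 = 74.18 in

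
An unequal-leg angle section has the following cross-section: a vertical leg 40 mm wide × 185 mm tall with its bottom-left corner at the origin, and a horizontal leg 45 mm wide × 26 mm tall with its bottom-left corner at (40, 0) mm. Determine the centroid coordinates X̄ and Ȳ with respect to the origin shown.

X̄ = 25.80 mm, Ȳ = 81.65 mm

vertical leg: A = 40 × 185 = 7400.00, centroid at (20.00, 92.50).
horizontal leg: A = 45 × 26 = 1170.00, centroid at (62.50, 13.00).
ΣA = 8570.00 mm², ΣAX̄ = 221125.00 mm³, ΣAȲ = 699710.00 mm³.
X̄ = 221125.00/8570.00 = 25.80 mm; Ȳ = 699710.00/8570.00 = 81.65 mm.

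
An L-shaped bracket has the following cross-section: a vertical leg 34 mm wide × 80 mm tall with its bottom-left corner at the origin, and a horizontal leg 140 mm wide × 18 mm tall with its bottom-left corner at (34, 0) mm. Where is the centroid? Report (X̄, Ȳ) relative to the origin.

Part | A | x̄ᵢ | ȳᵢ | A·x̄ᵢ | A·ȳᵢ
vertical leg | 2720.00 | 17.00 | 40.00 | 46240.00 | 108800.00
horizontal leg | 2520.00 | 104.00 | 9.00 | 262080.00 | 22680.00
Σ | 5240.00 |  |  | 308320.00 | 131480.00
X̄ = 308320.00 / 5240.00 = 58.84 mm
Ȳ = 131480.00 / 5240.00 = 25.09 mm

X̄ = 58.84 mm, Ȳ = 25.09 mm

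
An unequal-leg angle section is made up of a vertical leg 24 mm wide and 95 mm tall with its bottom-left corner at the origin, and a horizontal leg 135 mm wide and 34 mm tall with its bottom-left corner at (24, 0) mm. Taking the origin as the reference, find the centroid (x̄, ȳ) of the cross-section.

x̄ = 65.12 mm, ȳ = 27.12 mm

vertical leg: A = 24 × 95 = 2280.00, centroid at (12.00, 47.50).
horizontal leg: A = 135 × 34 = 4590.00, centroid at (91.50, 17.00).
ΣA = 6870.00 mm², ΣAx̄ = 447345.00 mm³, ΣAȳ = 186330.00 mm³.
x̄ = 447345.00/6870.00 = 65.12 mm; ȳ = 186330.00/6870.00 = 27.12 mm.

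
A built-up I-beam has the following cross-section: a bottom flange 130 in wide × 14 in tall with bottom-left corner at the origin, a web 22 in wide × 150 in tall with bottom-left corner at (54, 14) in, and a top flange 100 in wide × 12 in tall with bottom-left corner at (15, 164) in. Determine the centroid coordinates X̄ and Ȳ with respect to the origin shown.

Part | A | x̄ᵢ | ȳᵢ | A·x̄ᵢ | A·ȳᵢ
bottom flange | 1820.00 | 65.00 | 7.00 | 118300.00 | 12740.00
web | 3300.00 | 65.00 | 89.00 | 214500.00 | 293700.00
top flange | 1200.00 | 65.00 | 170.00 | 78000.00 | 204000.00
Σ | 6320.00 |  |  | 410800.00 | 510440.00
X̄ = 410800.00 / 6320.00 = 65.00 in
Ȳ = 510440.00 / 6320.00 = 80.77 in

X̄ = 65.00 in, Ȳ = 80.77 in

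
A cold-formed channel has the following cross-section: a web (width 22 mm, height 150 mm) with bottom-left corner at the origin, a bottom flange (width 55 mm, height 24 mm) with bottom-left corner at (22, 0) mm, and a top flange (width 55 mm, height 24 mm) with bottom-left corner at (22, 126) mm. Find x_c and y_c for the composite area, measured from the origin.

x_c = 28.11 mm, y_c = 75.00 mm

web: A = 22 × 150 = 3300.00, centroid at (11.00, 75.00).
bottom flange: A = 55 × 24 = 1320.00, centroid at (49.50, 12.00).
top flange: A = 55 × 24 = 1320.00, centroid at (49.50, 138.00).
ΣA = 5940.00 mm²
ΣAx_c = (3300.00)(11.00) + (1320.00)(49.50) + (1320.00)(49.50) = 166980.00 mm³
ΣAy_c = (3300.00)(75.00) + (1320.00)(12.00) + (1320.00)(138.00) = 445500.00 mm³
x_c = 166980.00 / 5940.00 = 28.11 mm
y_c = 445500.00 / 5940.00 = 75.00 mm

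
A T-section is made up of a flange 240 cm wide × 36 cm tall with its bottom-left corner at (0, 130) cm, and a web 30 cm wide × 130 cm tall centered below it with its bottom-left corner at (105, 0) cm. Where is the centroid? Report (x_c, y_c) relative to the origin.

web: A = 30 × 130 = 3900.00, centroid at (120.00, 65.00).
flange: A = 240 × 36 = 8640.00, centroid at (120.00, 148.00).
ΣA = 12540.00 cm²
ΣAx_c = (3900.00)(120.00) + (8640.00)(120.00) = 1504800.00 cm³
ΣAy_c = (3900.00)(65.00) + (8640.00)(148.00) = 1532220.00 cm³
x_c = 1504800.00 / 12540.00 = 120.00 cm
y_c = 1532220.00 / 12540.00 = 122.19 cm

x_c = 120.00 cm, y_c = 122.19 cm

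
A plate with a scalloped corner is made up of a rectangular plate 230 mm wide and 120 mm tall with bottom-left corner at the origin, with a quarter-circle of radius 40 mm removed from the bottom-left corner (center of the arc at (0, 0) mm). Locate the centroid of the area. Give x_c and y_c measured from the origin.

plate: A = 230 × 120 = 27600.00, centroid at (115.00, 60.00).
removed quarter-circle: A = −¼π·40² = -1256.64, centroid at (16.98, 16.98).
ΣA = 26343.36 mm², ΣAx_c = 3152666.67 mm³, ΣAy_c = 1634666.67 mm³.
x_c = 3152666.67/26343.36 = 119.68 mm; y_c = 1634666.67/26343.36 = 62.05 mm.

x_c = 119.68 mm, y_c = 62.05 mm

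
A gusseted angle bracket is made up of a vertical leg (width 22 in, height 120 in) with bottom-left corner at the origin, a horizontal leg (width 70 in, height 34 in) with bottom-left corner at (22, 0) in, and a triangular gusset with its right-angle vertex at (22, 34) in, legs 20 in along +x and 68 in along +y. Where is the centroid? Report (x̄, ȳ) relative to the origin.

x̄ = 32.31 in, ȳ = 41.65 in

vertical leg: A = 22 × 120 = 2640.00, centroid at (11.00, 60.00).
horizontal leg: A = 70 × 34 = 2380.00, centroid at (57.00, 17.00).
gusset: A = ½·20·68 = 680.00, centroid at (28.67, 56.67).
ΣA = 5700.00 in², ΣAx̄ = 184193.33 in³, ΣAȳ = 237393.33 in³.
x̄ = 184193.33/5700.00 = 32.31 in; ȳ = 237393.33/5700.00 = 41.65 in.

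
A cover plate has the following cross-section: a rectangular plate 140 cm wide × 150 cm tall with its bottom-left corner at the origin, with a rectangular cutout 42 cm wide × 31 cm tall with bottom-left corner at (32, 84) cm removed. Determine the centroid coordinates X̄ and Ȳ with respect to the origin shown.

plate: A = 140 × 150 = 21000.00, centroid at (70.00, 75.00).
hole: A = −(42 × 31) = -1302.00, centroid at (53.00, 99.50).
ΣA = 19698.00 cm², ΣAX̄ = 1400994.00 cm³, ΣAȲ = 1445451.00 cm³.
X̄ = 1400994.00/19698.00 = 71.12 cm; Ȳ = 1445451.00/19698.00 = 73.38 cm.

X̄ = 71.12 cm, Ȳ = 73.38 cm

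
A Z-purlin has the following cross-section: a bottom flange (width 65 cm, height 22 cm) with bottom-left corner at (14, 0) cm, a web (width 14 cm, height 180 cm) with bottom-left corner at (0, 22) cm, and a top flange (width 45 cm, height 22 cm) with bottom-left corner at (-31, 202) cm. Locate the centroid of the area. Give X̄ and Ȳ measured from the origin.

Part | A | x̄ᵢ | ȳᵢ | A·x̄ᵢ | A·ȳᵢ
bottom flange | 1430.00 | 46.50 | 11.00 | 66495.00 | 15730.00
web | 2520.00 | 7.00 | 112.00 | 17640.00 | 282240.00
top flange | 990.00 | -8.50 | 213.00 | -8415.00 | 210870.00
Σ | 4940.00 |  |  | 75720.00 | 508840.00
X̄ = 75720.00 / 4940.00 = 15.33 cm
Ȳ = 508840.00 / 4940.00 = 103.00 cm

X̄ = 15.33 cm, Ȳ = 103.00 cm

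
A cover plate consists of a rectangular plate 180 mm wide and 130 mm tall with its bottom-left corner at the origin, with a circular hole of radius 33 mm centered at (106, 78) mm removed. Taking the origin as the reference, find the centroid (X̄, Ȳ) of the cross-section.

X̄ = 87.26 mm, Ȳ = 62.77 mm

plate: A = 180 × 130 = 23400.00, centroid at (90.00, 65.00).
hole: A = −π·33² = -3421.19, centroid at (106.00, 78.00).
ΣA = 19978.81 mm²
ΣAX̄ = (23400.00)(90.00) + (-3421.19)(106.00) = 1743353.39 mm³
ΣAȲ = (23400.00)(65.00) + (-3421.19)(78.00) = 1254146.84 mm³
X̄ = 1743353.39 / 19978.81 = 87.26 mm
Ȳ = 1254146.84 / 19978.81 = 62.77 mm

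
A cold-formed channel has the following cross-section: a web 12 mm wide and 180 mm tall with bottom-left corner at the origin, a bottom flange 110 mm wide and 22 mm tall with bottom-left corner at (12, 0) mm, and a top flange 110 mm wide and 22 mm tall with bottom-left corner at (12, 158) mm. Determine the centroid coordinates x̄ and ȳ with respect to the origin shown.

Part | A | x̄ᵢ | ȳᵢ | A·x̄ᵢ | A·ȳᵢ
web | 2160.00 | 6.00 | 90.00 | 12960.00 | 194400.00
bottom flange | 2420.00 | 67.00 | 11.00 | 162140.00 | 26620.00
top flange | 2420.00 | 67.00 | 169.00 | 162140.00 | 408980.00
Σ | 7000.00 |  |  | 337240.00 | 630000.00
x̄ = 337240.00 / 7000.00 = 48.18 mm
ȳ = 630000.00 / 7000.00 = 90.00 mm

x̄ = 48.18 mm, ȳ = 90.00 mm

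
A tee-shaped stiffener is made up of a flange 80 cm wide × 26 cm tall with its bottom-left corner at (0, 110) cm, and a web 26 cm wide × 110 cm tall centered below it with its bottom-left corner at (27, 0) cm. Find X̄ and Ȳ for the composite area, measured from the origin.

X̄ = 40.00 cm, Ȳ = 83.63 cm

Part | A | x̄ᵢ | ȳᵢ | A·x̄ᵢ | A·ȳᵢ
web | 2860.00 | 40.00 | 55.00 | 114400.00 | 157300.00
flange | 2080.00 | 40.00 | 123.00 | 83200.00 | 255840.00
Σ | 4940.00 |  |  | 197600.00 | 413140.00
X̄ = 197600.00 / 4940.00 = 40.00 cm
Ȳ = 413140.00 / 4940.00 = 83.63 cm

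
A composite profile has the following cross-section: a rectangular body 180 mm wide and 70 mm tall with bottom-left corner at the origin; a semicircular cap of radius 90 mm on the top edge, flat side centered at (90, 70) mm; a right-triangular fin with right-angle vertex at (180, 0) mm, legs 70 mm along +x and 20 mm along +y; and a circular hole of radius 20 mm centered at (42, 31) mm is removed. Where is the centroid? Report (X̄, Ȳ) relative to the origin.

X̄ = 95.64 mm, Ȳ = 72.01 mm

Part | A | x̄ᵢ | ȳᵢ | A·x̄ᵢ | A·ȳᵢ
rectangular body | 12600.00 | 90.00 | 35.00 | 1134000.00 | 441000.00
semicircular top | 12723.45 | 90.00 | 108.20 | 1145110.52 | 1376641.52
triangular fin | 700.00 | 203.33 | 6.67 | 142333.33 | 4666.67
hole | -1256.64 | 42.00 | 31.00 | -52778.76 | -38955.75
Σ | 24766.81 |  |  | 2368665.10 | 1783352.44
X̄ = 2368665.10 / 24766.81 = 95.64 mm
Ȳ = 1783352.44 / 24766.81 = 72.01 mm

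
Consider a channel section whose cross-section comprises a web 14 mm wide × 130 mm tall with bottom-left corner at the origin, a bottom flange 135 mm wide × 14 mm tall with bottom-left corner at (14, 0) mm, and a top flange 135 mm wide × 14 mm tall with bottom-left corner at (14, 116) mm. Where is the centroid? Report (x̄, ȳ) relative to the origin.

Part | A | x̄ᵢ | ȳᵢ | A·x̄ᵢ | A·ȳᵢ
web | 1820.00 | 7.00 | 65.00 | 12740.00 | 118300.00
bottom flange | 1890.00 | 81.50 | 7.00 | 154035.00 | 13230.00
top flange | 1890.00 | 81.50 | 123.00 | 154035.00 | 232470.00
Σ | 5600.00 |  |  | 320810.00 | 364000.00
x̄ = 320810.00 / 5600.00 = 57.29 mm
ȳ = 364000.00 / 5600.00 = 65.00 mm

x̄ = 57.29 mm, ȳ = 65.00 mm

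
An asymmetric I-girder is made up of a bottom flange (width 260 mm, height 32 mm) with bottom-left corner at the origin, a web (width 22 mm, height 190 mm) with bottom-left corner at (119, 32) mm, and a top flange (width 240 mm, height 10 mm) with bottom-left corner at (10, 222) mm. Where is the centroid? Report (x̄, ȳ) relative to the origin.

Part | A | x̄ᵢ | ȳᵢ | A·x̄ᵢ | A·ȳᵢ
bottom flange | 8320.00 | 130.00 | 16.00 | 1081600.00 | 133120.00
web | 4180.00 | 130.00 | 127.00 | 543400.00 | 530860.00
top flange | 2400.00 | 130.00 | 227.00 | 312000.00 | 544800.00
Σ | 14900.00 |  |  | 1937000.00 | 1208780.00
x̄ = 1937000.00 / 14900.00 = 130.00 mm
ȳ = 1208780.00 / 14900.00 = 81.13 mm

x̄ = 130.00 mm, ȳ = 81.13 mm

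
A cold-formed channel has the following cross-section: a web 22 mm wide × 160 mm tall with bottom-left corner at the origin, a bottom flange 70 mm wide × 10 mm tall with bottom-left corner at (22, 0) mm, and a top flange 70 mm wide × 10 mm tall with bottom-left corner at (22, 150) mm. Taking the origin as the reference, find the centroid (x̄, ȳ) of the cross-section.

x̄ = 24.09 mm, ȳ = 80.00 mm

Part | A | x̄ᵢ | ȳᵢ | A·x̄ᵢ | A·ȳᵢ
web | 3520.00 | 11.00 | 80.00 | 38720.00 | 281600.00
bottom flange | 700.00 | 57.00 | 5.00 | 39900.00 | 3500.00
top flange | 700.00 | 57.00 | 155.00 | 39900.00 | 108500.00
Σ | 4920.00 |  |  | 118520.00 | 393600.00
x̄ = 118520.00 / 4920.00 = 24.09 mm
ȳ = 393600.00 / 4920.00 = 80.00 mm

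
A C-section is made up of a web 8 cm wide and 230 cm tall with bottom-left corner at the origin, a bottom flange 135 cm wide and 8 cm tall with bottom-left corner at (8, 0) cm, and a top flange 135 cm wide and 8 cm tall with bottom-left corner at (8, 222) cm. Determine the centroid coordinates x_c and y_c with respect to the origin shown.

web: A = 8 × 230 = 1840.00, centroid at (4.00, 115.00).
bottom flange: A = 135 × 8 = 1080.00, centroid at (75.50, 4.00).
top flange: A = 135 × 8 = 1080.00, centroid at (75.50, 226.00).
ΣA = 4000.00 cm²
ΣAx_c = (1840.00)(4.00) + (1080.00)(75.50) + (1080.00)(75.50) = 170440.00 cm³
ΣAy_c = (1840.00)(115.00) + (1080.00)(4.00) + (1080.00)(226.00) = 460000.00 cm³
x_c = 170440.00 / 4000.00 = 42.61 cm
y_c = 460000.00 / 4000.00 = 115.00 cm

x_c = 42.61 cm, y_c = 115.00 cm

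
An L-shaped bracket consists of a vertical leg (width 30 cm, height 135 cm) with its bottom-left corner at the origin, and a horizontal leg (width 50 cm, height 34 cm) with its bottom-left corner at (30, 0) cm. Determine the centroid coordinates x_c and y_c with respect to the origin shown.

vertical leg: A = 30 × 135 = 4050.00, centroid at (15.00, 67.50).
horizontal leg: A = 50 × 34 = 1700.00, centroid at (55.00, 17.00).
ΣA = 5750.00 cm²
ΣAx_c = (4050.00)(15.00) + (1700.00)(55.00) = 154250.00 cm³
ΣAy_c = (4050.00)(67.50) + (1700.00)(17.00) = 302275.00 cm³
x_c = 154250.00 / 5750.00 = 26.83 cm
y_c = 302275.00 / 5750.00 = 52.57 cm

x_c = 26.83 cm, y_c = 52.57 cm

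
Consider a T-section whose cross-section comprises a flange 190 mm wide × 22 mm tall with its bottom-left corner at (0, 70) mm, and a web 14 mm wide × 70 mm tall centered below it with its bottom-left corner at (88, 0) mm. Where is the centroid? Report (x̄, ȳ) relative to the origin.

x̄ = 95.00 mm, ȳ = 72.26 mm

Part | A | x̄ᵢ | ȳᵢ | A·x̄ᵢ | A·ȳᵢ
web | 980.00 | 95.00 | 35.00 | 93100.00 | 34300.00
flange | 4180.00 | 95.00 | 81.00 | 397100.00 | 338580.00
Σ | 5160.00 |  |  | 490200.00 | 372880.00
x̄ = 490200.00 / 5160.00 = 95.00 mm
ȳ = 372880.00 / 5160.00 = 72.26 mm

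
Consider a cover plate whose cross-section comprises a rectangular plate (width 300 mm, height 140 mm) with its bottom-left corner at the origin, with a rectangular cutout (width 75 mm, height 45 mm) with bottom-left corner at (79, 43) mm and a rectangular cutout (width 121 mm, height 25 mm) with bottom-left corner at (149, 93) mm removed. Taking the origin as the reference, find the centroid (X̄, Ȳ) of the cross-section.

X̄ = 148.12 mm, Ȳ = 67.41 mm

Part | A | x̄ᵢ | ȳᵢ | A·x̄ᵢ | A·ȳᵢ
plate | 42000.00 | 150.00 | 70.00 | 6300000.00 | 2940000.00
hole 1 | -3375.00 | 116.50 | 65.50 | -393187.50 | -221062.50
hole 2 | -3025.00 | 209.50 | 105.50 | -633737.50 | -319137.50
Σ | 35600.00 |  |  | 5273075.00 | 2399800.00
X̄ = 5273075.00 / 35600.00 = 148.12 mm
Ȳ = 2399800.00 / 35600.00 = 67.41 mm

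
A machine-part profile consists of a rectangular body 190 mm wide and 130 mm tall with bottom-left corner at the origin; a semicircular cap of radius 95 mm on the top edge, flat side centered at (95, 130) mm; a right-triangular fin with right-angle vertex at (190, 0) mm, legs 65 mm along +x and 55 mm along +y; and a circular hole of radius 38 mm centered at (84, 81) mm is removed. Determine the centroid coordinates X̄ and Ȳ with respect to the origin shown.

rectangular body: A = 190 × 130 = 24700.00, centroid at (95.00, 65.00).
semicircular top: A = ½π·95² = 14176.44, centroid at (95.00, 170.32).
triangular fin: A = ½·65·55 = 1787.50, centroid at (211.67, 18.33).
hole: A = −π·38² = -4536.46, centroid at (84.00, 81.00).
ΣA = 36127.48 mm², ΣAX̄ = 3690553.04 mm³, ΣAȲ = 3685337.71 mm³.
X̄ = 3690553.04/36127.48 = 102.15 mm; Ȳ = 3685337.71/36127.48 = 102.01 mm.

X̄ = 102.15 mm, Ȳ = 102.01 mm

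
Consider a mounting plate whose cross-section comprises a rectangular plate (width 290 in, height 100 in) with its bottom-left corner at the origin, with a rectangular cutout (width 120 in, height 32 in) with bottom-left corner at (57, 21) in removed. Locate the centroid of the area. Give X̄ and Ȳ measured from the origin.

plate: A = 290 × 100 = 29000.00, centroid at (145.00, 50.00).
hole: A = −(120 × 32) = -3840.00, centroid at (117.00, 37.00).
ΣA = 25160.00 in², ΣAX̄ = 3755720.00 in³, ΣAȲ = 1307920.00 in³.
X̄ = 3755720.00/25160.00 = 149.27 in; Ȳ = 1307920.00/25160.00 = 51.98 in.

X̄ = 149.27 in, Ȳ = 51.98 in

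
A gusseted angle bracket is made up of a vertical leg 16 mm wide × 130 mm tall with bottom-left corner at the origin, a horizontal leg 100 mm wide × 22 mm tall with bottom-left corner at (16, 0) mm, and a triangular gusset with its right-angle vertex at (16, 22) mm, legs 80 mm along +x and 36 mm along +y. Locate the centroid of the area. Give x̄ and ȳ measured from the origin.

x̄ = 39.03 mm, ȳ = 36.43 mm

Part | A | x̄ᵢ | ȳᵢ | A·x̄ᵢ | A·ȳᵢ
vertical leg | 2080.00 | 8.00 | 65.00 | 16640.00 | 135200.00
horizontal leg | 2200.00 | 66.00 | 11.00 | 145200.00 | 24200.00
gusset | 1440.00 | 42.67 | 34.00 | 61440.00 | 48960.00
Σ | 5720.00 |  |  | 223280.00 | 208360.00
x̄ = 223280.00 / 5720.00 = 39.03 mm
ȳ = 208360.00 / 5720.00 = 36.43 mm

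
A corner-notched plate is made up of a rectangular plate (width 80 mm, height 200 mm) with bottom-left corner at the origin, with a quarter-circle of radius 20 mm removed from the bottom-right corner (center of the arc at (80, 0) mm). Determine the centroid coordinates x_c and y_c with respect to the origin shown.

plate: A = 80 × 200 = 16000.00, centroid at (40.00, 100.00).
removed quarter-circle: A = −¼π·20² = -314.16, centroid at (71.51, 8.49).
ΣA = 15685.84 mm², ΣAx_c = 617533.93 mm³, ΣAy_c = 1597333.33 mm³.
x_c = 617533.93/15685.84 = 39.37 mm; y_c = 1597333.33/15685.84 = 101.83 mm.

x_c = 39.37 mm, y_c = 101.83 mm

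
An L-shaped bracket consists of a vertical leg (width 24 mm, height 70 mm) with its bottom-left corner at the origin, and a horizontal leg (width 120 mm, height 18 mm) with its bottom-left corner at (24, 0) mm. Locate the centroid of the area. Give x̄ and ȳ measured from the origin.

x̄ = 52.50 mm, ȳ = 20.38 mm

vertical leg: A = 24 × 70 = 1680.00, centroid at (12.00, 35.00).
horizontal leg: A = 120 × 18 = 2160.00, centroid at (84.00, 9.00).
ΣA = 3840.00 mm²
ΣAx̄ = (1680.00)(12.00) + (2160.00)(84.00) = 201600.00 mm³
ΣAȳ = (1680.00)(35.00) + (2160.00)(9.00) = 78240.00 mm³
x̄ = 201600.00 / 3840.00 = 52.50 mm
ȳ = 78240.00 / 3840.00 = 20.38 mm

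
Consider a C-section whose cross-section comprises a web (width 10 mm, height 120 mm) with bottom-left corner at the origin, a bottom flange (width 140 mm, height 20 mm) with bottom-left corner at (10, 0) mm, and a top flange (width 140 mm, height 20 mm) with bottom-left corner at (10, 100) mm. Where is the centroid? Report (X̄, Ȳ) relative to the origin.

web: A = 10 × 120 = 1200.00, centroid at (5.00, 60.00).
bottom flange: A = 140 × 20 = 2800.00, centroid at (80.00, 10.00).
top flange: A = 140 × 20 = 2800.00, centroid at (80.00, 110.00).
ΣA = 6800.00 mm²
ΣAX̄ = (1200.00)(5.00) + (2800.00)(80.00) + (2800.00)(80.00) = 454000.00 mm³
ΣAȲ = (1200.00)(60.00) + (2800.00)(10.00) + (2800.00)(110.00) = 408000.00 mm³
X̄ = 454000.00 / 6800.00 = 66.76 mm
Ȳ = 408000.00 / 6800.00 = 60.00 mm

X̄ = 66.76 mm, Ȳ = 60.00 mm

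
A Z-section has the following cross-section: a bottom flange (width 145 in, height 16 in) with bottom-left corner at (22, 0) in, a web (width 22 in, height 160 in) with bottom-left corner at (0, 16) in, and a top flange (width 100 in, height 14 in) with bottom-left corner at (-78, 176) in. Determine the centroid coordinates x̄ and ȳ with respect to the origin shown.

x̄ = 30.22 in, ȳ = 84.62 in

bottom flange: A = 145 × 16 = 2320.00, centroid at (94.50, 8.00).
web: A = 22 × 160 = 3520.00, centroid at (11.00, 96.00).
top flange: A = 100 × 14 = 1400.00, centroid at (-28.00, 183.00).
ΣA = 7240.00 in²
ΣAx̄ = (2320.00)(94.50) + (3520.00)(11.00) + (1400.00)(-28.00) = 218760.00 in³
ΣAȳ = (2320.00)(8.00) + (3520.00)(96.00) + (1400.00)(183.00) = 612680.00 in³
x̄ = 218760.00 / 7240.00 = 30.22 in
ȳ = 612680.00 / 7240.00 = 84.62 in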